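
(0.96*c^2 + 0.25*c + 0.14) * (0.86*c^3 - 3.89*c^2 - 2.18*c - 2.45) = 0.8256*c^5 - 3.5194*c^4 - 2.9449*c^3 - 3.4416*c^2 - 0.9177*c - 0.343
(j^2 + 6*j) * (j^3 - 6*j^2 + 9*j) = j^5 - 27*j^3 + 54*j^2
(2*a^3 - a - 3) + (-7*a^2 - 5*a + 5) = 2*a^3 - 7*a^2 - 6*a + 2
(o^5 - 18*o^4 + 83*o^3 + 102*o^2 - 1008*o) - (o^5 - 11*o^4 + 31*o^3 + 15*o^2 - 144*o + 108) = -7*o^4 + 52*o^3 + 87*o^2 - 864*o - 108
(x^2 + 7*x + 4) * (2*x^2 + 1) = 2*x^4 + 14*x^3 + 9*x^2 + 7*x + 4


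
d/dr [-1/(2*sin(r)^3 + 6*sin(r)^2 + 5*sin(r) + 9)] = (6*sin(r)^2 + 12*sin(r) + 5)*cos(r)/(2*sin(r)^3 + 6*sin(r)^2 + 5*sin(r) + 9)^2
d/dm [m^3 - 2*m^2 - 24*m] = 3*m^2 - 4*m - 24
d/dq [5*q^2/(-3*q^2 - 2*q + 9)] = 10*q*(9 - q)/(9*q^4 + 12*q^3 - 50*q^2 - 36*q + 81)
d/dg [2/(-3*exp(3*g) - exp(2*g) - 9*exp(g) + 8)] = (18*exp(2*g) + 4*exp(g) + 18)*exp(g)/(3*exp(3*g) + exp(2*g) + 9*exp(g) - 8)^2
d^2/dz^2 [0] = 0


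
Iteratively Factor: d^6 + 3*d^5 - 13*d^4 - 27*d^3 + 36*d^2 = (d + 4)*(d^5 - d^4 - 9*d^3 + 9*d^2) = d*(d + 4)*(d^4 - d^3 - 9*d^2 + 9*d) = d*(d - 3)*(d + 4)*(d^3 + 2*d^2 - 3*d) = d*(d - 3)*(d - 1)*(d + 4)*(d^2 + 3*d) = d^2*(d - 3)*(d - 1)*(d + 4)*(d + 3)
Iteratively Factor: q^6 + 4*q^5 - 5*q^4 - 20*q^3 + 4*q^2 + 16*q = (q + 1)*(q^5 + 3*q^4 - 8*q^3 - 12*q^2 + 16*q) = (q - 2)*(q + 1)*(q^4 + 5*q^3 + 2*q^2 - 8*q) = q*(q - 2)*(q + 1)*(q^3 + 5*q^2 + 2*q - 8) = q*(q - 2)*(q + 1)*(q + 2)*(q^2 + 3*q - 4) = q*(q - 2)*(q + 1)*(q + 2)*(q + 4)*(q - 1)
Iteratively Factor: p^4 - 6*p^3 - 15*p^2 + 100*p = (p)*(p^3 - 6*p^2 - 15*p + 100) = p*(p + 4)*(p^2 - 10*p + 25) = p*(p - 5)*(p + 4)*(p - 5)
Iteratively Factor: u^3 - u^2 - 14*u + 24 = (u + 4)*(u^2 - 5*u + 6) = (u - 2)*(u + 4)*(u - 3)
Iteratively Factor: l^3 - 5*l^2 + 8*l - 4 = (l - 1)*(l^2 - 4*l + 4) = (l - 2)*(l - 1)*(l - 2)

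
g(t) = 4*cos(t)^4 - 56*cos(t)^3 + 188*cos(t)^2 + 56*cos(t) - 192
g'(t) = -16*sin(t)*cos(t)^3 + 168*sin(t)*cos(t)^2 - 376*sin(t)*cos(t) - 56*sin(t)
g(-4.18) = -164.40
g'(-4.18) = 155.29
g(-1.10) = -132.97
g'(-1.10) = 172.43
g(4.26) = -175.73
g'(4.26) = -127.53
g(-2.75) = -36.01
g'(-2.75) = -170.87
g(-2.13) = -160.12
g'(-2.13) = -163.72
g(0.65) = -54.92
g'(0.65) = -155.49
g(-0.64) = -53.37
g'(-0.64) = 153.93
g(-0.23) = -7.34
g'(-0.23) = 63.29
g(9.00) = -41.84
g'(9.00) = 180.57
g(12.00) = -42.49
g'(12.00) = 141.26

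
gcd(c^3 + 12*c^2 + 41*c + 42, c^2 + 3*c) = c + 3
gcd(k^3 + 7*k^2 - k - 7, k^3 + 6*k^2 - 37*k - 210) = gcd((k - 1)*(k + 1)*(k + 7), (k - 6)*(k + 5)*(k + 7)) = k + 7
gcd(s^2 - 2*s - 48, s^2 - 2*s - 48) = s^2 - 2*s - 48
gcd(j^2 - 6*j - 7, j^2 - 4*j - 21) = j - 7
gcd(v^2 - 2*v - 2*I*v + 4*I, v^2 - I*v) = 1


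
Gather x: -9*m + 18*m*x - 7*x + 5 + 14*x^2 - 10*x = -9*m + 14*x^2 + x*(18*m - 17) + 5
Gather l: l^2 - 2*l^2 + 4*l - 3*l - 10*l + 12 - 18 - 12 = -l^2 - 9*l - 18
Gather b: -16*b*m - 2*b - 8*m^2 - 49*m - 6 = b*(-16*m - 2) - 8*m^2 - 49*m - 6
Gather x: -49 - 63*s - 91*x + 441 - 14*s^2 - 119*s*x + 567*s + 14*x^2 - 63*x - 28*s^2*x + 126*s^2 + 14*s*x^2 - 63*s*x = 112*s^2 + 504*s + x^2*(14*s + 14) + x*(-28*s^2 - 182*s - 154) + 392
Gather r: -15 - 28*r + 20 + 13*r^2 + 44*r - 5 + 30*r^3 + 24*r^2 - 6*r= 30*r^3 + 37*r^2 + 10*r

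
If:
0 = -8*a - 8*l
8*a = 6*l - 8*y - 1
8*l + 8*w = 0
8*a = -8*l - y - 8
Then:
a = 9/2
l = -9/2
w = 9/2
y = -8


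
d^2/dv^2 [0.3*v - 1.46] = 0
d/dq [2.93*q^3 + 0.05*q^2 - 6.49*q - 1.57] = 8.79*q^2 + 0.1*q - 6.49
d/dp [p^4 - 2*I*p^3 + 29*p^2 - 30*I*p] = 4*p^3 - 6*I*p^2 + 58*p - 30*I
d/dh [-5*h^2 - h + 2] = -10*h - 1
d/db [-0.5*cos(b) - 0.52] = 0.5*sin(b)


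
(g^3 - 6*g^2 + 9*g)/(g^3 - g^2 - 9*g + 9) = g*(g - 3)/(g^2 + 2*g - 3)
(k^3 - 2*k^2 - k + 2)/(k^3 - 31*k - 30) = (k^2 - 3*k + 2)/(k^2 - k - 30)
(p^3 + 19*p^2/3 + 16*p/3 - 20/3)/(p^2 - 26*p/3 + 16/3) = (p^2 + 7*p + 10)/(p - 8)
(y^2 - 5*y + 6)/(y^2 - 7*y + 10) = (y - 3)/(y - 5)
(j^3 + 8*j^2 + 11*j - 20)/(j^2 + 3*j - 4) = j + 5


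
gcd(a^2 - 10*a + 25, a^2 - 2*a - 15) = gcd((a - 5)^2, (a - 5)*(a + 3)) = a - 5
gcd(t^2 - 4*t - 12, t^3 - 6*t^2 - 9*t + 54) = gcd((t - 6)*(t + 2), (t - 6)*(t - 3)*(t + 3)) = t - 6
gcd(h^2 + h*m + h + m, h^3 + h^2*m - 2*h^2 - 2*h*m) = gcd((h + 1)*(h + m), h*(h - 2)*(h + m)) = h + m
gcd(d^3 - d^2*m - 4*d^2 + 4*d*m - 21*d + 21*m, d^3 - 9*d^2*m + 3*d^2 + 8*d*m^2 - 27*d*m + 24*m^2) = d^2 - d*m + 3*d - 3*m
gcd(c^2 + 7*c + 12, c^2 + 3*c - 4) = c + 4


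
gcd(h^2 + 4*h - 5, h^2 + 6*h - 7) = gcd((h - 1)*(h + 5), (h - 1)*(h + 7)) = h - 1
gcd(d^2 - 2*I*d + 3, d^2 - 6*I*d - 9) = d - 3*I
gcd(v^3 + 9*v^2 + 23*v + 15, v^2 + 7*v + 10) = v + 5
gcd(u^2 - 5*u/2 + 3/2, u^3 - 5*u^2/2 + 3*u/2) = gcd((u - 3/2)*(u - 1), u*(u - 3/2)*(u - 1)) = u^2 - 5*u/2 + 3/2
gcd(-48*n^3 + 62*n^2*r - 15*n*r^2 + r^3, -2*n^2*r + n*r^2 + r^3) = -n + r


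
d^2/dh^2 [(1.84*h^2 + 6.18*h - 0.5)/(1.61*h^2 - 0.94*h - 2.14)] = (-7.105427357601e-15*h^4 + 37.607668*h^3 + 30.260916*h^2 + 132.295632*h - 12.339448)/(4.173281*h^6 - 7.309722*h^5 - 12.373494*h^4 + 18.601472*h^3 + 16.446756*h^2 - 12.914472*h - 9.800344)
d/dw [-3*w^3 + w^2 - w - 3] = -9*w^2 + 2*w - 1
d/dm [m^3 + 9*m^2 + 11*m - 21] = 3*m^2 + 18*m + 11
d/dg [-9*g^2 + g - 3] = 1 - 18*g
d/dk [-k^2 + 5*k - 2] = 5 - 2*k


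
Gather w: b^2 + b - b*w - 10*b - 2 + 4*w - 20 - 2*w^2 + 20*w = b^2 - 9*b - 2*w^2 + w*(24 - b) - 22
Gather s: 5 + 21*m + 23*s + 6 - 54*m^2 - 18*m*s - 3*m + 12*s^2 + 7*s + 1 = -54*m^2 + 18*m + 12*s^2 + s*(30 - 18*m) + 12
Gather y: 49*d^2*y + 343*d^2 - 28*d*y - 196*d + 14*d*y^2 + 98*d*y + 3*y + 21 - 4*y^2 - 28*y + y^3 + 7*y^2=343*d^2 - 196*d + y^3 + y^2*(14*d + 3) + y*(49*d^2 + 70*d - 25) + 21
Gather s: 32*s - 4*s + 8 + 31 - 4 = 28*s + 35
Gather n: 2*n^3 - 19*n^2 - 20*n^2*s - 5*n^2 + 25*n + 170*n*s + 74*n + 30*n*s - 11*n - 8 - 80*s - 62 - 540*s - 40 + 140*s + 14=2*n^3 + n^2*(-20*s - 24) + n*(200*s + 88) - 480*s - 96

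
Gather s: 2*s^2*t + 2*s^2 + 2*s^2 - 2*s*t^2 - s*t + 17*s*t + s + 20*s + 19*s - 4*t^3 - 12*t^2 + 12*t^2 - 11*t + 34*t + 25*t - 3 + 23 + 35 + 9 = s^2*(2*t + 4) + s*(-2*t^2 + 16*t + 40) - 4*t^3 + 48*t + 64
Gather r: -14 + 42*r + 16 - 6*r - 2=36*r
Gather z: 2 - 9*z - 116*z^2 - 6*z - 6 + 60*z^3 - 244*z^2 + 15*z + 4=60*z^3 - 360*z^2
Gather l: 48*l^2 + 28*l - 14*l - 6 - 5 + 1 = 48*l^2 + 14*l - 10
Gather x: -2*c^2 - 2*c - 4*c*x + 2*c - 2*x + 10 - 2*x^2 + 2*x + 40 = -2*c^2 - 4*c*x - 2*x^2 + 50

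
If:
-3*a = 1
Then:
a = -1/3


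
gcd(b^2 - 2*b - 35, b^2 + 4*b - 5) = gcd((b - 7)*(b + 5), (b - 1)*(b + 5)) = b + 5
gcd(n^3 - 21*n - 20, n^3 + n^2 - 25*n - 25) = n^2 - 4*n - 5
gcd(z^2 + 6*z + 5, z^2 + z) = z + 1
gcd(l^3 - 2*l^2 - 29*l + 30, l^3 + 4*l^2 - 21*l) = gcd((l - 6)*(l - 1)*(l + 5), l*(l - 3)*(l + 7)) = 1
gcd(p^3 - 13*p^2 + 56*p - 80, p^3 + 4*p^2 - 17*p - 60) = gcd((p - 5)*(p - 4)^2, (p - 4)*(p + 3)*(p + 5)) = p - 4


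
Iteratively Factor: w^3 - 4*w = (w)*(w^2 - 4) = w*(w - 2)*(w + 2)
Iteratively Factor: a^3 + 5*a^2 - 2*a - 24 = (a - 2)*(a^2 + 7*a + 12) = (a - 2)*(a + 3)*(a + 4)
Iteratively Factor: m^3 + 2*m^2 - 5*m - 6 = (m + 3)*(m^2 - m - 2) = (m - 2)*(m + 3)*(m + 1)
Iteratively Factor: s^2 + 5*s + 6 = (s + 3)*(s + 2)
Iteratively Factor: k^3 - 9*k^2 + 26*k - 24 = (k - 4)*(k^2 - 5*k + 6) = (k - 4)*(k - 2)*(k - 3)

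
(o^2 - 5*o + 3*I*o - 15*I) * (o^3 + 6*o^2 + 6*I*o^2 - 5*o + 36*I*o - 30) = o^5 + o^4 + 9*I*o^4 - 53*o^3 + 9*I*o^3 - 23*o^2 - 285*I*o^2 + 690*o - 15*I*o + 450*I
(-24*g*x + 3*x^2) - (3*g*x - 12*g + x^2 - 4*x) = -27*g*x + 12*g + 2*x^2 + 4*x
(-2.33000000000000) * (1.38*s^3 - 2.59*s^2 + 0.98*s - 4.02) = -3.2154*s^3 + 6.0347*s^2 - 2.2834*s + 9.3666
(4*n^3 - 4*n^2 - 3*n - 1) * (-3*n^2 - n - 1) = -12*n^5 + 8*n^4 + 9*n^3 + 10*n^2 + 4*n + 1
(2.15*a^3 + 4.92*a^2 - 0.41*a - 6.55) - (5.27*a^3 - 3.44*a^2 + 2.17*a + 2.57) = -3.12*a^3 + 8.36*a^2 - 2.58*a - 9.12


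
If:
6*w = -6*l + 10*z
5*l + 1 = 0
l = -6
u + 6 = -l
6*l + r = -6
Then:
No Solution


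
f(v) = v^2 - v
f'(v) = 2*v - 1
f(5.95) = 29.45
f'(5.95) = 10.90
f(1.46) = 0.67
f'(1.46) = 1.92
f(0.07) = -0.07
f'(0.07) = -0.86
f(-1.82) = 5.13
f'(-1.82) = -4.64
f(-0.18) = 0.21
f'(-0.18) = -1.36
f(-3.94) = 19.46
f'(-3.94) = -8.88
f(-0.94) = 1.82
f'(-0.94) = -2.88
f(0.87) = -0.11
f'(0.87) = 0.74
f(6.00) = 30.00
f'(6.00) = 11.00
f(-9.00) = 90.00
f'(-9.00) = -19.00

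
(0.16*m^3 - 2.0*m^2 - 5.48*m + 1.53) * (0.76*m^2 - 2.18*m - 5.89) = 0.1216*m^5 - 1.8688*m^4 - 0.7472*m^3 + 24.8892*m^2 + 28.9418*m - 9.0117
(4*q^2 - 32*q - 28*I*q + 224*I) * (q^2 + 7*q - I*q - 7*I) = 4*q^4 - 4*q^3 - 32*I*q^3 - 252*q^2 + 32*I*q^2 + 28*q + 1792*I*q + 1568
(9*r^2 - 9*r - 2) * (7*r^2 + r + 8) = 63*r^4 - 54*r^3 + 49*r^2 - 74*r - 16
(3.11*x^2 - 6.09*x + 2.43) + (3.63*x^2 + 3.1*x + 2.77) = 6.74*x^2 - 2.99*x + 5.2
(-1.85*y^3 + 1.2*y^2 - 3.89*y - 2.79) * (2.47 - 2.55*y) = 4.7175*y^4 - 7.6295*y^3 + 12.8835*y^2 - 2.4938*y - 6.8913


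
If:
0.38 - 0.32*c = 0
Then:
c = 1.19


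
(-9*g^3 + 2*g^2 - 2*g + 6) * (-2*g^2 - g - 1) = 18*g^5 + 5*g^4 + 11*g^3 - 12*g^2 - 4*g - 6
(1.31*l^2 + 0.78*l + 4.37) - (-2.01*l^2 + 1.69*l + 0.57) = 3.32*l^2 - 0.91*l + 3.8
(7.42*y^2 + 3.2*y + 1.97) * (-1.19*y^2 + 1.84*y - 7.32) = -8.8298*y^4 + 9.8448*y^3 - 50.7707*y^2 - 19.7992*y - 14.4204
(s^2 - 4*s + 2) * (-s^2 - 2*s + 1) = -s^4 + 2*s^3 + 7*s^2 - 8*s + 2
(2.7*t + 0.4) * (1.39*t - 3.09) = 3.753*t^2 - 7.787*t - 1.236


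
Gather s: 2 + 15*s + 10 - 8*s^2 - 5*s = -8*s^2 + 10*s + 12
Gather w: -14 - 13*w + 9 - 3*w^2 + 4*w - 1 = -3*w^2 - 9*w - 6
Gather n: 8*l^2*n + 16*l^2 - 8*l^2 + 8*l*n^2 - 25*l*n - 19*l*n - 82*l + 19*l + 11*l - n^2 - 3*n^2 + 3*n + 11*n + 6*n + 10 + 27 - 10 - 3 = 8*l^2 - 52*l + n^2*(8*l - 4) + n*(8*l^2 - 44*l + 20) + 24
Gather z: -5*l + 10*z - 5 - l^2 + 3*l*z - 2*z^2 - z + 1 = -l^2 - 5*l - 2*z^2 + z*(3*l + 9) - 4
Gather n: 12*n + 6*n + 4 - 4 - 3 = 18*n - 3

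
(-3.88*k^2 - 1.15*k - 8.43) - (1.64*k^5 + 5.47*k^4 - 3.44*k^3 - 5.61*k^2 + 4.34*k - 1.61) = -1.64*k^5 - 5.47*k^4 + 3.44*k^3 + 1.73*k^2 - 5.49*k - 6.82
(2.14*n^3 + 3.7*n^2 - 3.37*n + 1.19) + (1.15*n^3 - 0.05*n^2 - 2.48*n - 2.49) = 3.29*n^3 + 3.65*n^2 - 5.85*n - 1.3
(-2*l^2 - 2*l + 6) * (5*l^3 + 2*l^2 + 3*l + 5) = -10*l^5 - 14*l^4 + 20*l^3 - 4*l^2 + 8*l + 30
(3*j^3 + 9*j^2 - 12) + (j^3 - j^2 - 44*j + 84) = 4*j^3 + 8*j^2 - 44*j + 72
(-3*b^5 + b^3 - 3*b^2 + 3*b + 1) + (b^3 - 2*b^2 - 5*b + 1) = -3*b^5 + 2*b^3 - 5*b^2 - 2*b + 2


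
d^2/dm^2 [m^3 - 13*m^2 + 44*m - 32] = 6*m - 26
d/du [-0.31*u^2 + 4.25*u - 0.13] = 4.25 - 0.62*u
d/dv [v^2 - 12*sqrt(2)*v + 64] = 2*v - 12*sqrt(2)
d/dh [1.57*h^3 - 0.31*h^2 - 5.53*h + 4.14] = 4.71*h^2 - 0.62*h - 5.53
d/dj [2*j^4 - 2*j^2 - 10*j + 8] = 8*j^3 - 4*j - 10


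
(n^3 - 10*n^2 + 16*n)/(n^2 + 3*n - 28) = n*(n^2 - 10*n + 16)/(n^2 + 3*n - 28)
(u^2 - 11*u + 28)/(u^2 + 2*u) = (u^2 - 11*u + 28)/(u*(u + 2))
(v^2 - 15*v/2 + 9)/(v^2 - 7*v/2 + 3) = (v - 6)/(v - 2)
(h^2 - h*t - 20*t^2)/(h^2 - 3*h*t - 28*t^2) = (-h + 5*t)/(-h + 7*t)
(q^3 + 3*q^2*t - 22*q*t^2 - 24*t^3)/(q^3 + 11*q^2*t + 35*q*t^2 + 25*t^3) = (q^2 + 2*q*t - 24*t^2)/(q^2 + 10*q*t + 25*t^2)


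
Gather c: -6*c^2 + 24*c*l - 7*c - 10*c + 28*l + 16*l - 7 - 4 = -6*c^2 + c*(24*l - 17) + 44*l - 11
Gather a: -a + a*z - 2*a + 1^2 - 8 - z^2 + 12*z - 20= a*(z - 3) - z^2 + 12*z - 27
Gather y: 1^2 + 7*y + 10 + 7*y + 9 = 14*y + 20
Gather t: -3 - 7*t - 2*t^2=-2*t^2 - 7*t - 3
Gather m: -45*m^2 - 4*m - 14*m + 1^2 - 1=-45*m^2 - 18*m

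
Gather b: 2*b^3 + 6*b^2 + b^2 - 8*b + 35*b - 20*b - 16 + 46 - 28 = 2*b^3 + 7*b^2 + 7*b + 2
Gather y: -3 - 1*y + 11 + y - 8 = 0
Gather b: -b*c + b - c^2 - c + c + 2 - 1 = b*(1 - c) - c^2 + 1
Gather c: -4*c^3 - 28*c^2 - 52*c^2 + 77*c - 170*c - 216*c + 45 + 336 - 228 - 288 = -4*c^3 - 80*c^2 - 309*c - 135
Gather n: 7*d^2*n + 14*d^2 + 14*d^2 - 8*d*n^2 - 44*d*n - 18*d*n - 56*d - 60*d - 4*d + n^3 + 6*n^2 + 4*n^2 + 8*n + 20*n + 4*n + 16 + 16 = 28*d^2 - 120*d + n^3 + n^2*(10 - 8*d) + n*(7*d^2 - 62*d + 32) + 32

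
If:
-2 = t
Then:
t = -2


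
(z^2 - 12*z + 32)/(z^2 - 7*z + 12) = (z - 8)/(z - 3)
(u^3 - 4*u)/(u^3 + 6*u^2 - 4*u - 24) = u/(u + 6)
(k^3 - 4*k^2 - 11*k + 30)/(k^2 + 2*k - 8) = (k^2 - 2*k - 15)/(k + 4)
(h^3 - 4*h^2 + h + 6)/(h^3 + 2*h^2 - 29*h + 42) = (h + 1)/(h + 7)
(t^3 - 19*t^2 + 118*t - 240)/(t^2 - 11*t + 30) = t - 8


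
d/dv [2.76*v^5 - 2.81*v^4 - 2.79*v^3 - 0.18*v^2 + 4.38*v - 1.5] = 13.8*v^4 - 11.24*v^3 - 8.37*v^2 - 0.36*v + 4.38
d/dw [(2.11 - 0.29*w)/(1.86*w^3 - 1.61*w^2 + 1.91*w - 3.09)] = (1.0788*w^3 - 12.2407*w^2 + 6.7942*w - 3.134)/(3.4596*w^6 - 5.9892*w^5 + 9.6973*w^4 - 17.645*w^3 + 13.5979*w^2 - 11.8038*w + 9.5481)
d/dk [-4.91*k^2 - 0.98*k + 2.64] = -9.82*k - 0.98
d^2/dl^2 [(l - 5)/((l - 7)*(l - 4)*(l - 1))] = 6*(l^5 - 22*l^4 + 195*l^3 - 859*l^2 + 1864*l - 1611)/(l^9 - 36*l^8 + 549*l^7 - 4620*l^6 + 23427*l^5 - 73404*l^4 + 140295*l^3 - 155988*l^2 + 91728*l - 21952)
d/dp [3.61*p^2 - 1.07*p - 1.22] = 7.22*p - 1.07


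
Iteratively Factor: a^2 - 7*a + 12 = (a - 3)*(a - 4)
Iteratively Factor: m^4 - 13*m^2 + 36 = (m + 2)*(m^3 - 2*m^2 - 9*m + 18) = (m - 2)*(m + 2)*(m^2 - 9) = (m - 2)*(m + 2)*(m + 3)*(m - 3)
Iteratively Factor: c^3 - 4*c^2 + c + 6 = (c + 1)*(c^2 - 5*c + 6) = (c - 2)*(c + 1)*(c - 3)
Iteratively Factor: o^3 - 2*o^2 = (o - 2)*(o^2) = o*(o - 2)*(o)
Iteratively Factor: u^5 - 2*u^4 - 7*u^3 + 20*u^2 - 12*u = (u + 3)*(u^4 - 5*u^3 + 8*u^2 - 4*u) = (u - 2)*(u + 3)*(u^3 - 3*u^2 + 2*u) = (u - 2)*(u - 1)*(u + 3)*(u^2 - 2*u) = u*(u - 2)*(u - 1)*(u + 3)*(u - 2)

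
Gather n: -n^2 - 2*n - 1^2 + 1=-n^2 - 2*n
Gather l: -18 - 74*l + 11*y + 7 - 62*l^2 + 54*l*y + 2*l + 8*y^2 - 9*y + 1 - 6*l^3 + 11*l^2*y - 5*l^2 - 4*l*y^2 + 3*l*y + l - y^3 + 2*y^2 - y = -6*l^3 + l^2*(11*y - 67) + l*(-4*y^2 + 57*y - 71) - y^3 + 10*y^2 + y - 10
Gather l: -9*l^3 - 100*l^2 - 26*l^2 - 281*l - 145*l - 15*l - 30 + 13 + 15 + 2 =-9*l^3 - 126*l^2 - 441*l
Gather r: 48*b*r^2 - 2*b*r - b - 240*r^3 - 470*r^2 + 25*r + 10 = -b - 240*r^3 + r^2*(48*b - 470) + r*(25 - 2*b) + 10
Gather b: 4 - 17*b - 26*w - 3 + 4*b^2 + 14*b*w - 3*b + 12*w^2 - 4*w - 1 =4*b^2 + b*(14*w - 20) + 12*w^2 - 30*w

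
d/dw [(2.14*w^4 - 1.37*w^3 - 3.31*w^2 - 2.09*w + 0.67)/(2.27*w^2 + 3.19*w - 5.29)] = (9.7156*w^5 + 17.3699*w^4 - 54.023*w^3 + 15.9273*w^2 + 31.978*w + 8.9188)/(5.1529*w^4 + 14.4826*w^3 - 13.8405*w^2 - 33.7502*w + 27.9841)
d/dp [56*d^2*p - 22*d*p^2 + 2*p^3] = 56*d^2 - 44*d*p + 6*p^2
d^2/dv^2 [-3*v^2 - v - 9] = -6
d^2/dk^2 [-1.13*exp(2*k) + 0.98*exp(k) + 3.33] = (0.98 - 4.52*exp(k))*exp(k)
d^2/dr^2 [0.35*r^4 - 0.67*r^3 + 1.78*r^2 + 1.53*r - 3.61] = 4.2*r^2 - 4.02*r + 3.56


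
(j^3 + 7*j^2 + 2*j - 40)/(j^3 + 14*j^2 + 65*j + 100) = (j - 2)/(j + 5)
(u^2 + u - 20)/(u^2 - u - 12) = (u + 5)/(u + 3)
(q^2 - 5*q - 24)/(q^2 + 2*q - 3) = (q - 8)/(q - 1)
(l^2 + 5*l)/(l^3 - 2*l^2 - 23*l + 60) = l/(l^2 - 7*l + 12)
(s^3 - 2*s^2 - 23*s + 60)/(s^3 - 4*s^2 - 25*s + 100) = (s - 3)/(s - 5)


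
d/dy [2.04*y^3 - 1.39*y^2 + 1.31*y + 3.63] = 6.12*y^2 - 2.78*y + 1.31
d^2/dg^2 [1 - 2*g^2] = -4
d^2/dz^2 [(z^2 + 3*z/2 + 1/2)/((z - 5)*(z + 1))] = 11/(z^3 - 15*z^2 + 75*z - 125)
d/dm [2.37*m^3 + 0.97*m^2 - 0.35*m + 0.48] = 7.11*m^2 + 1.94*m - 0.35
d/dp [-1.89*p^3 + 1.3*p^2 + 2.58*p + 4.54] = -5.67*p^2 + 2.6*p + 2.58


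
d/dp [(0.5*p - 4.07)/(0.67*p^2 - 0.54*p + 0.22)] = (-0.335*p^2 + 5.4538*p - 2.0878)/(0.4489*p^4 - 0.7236*p^3 + 0.5864*p^2 - 0.2376*p + 0.0484)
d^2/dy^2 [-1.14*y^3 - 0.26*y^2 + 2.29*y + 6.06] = -6.84*y - 0.52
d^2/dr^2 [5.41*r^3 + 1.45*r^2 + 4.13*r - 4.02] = 32.46*r + 2.9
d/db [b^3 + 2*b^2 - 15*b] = 3*b^2 + 4*b - 15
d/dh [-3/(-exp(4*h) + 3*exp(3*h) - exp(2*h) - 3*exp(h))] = 3*(-4*exp(3*h) + 9*exp(2*h) - 2*exp(h) - 3)*exp(-h)/(exp(3*h) - 3*exp(2*h) + exp(h) + 3)^2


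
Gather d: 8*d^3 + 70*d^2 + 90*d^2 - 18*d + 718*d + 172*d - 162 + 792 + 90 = 8*d^3 + 160*d^2 + 872*d + 720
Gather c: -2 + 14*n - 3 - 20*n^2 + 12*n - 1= -20*n^2 + 26*n - 6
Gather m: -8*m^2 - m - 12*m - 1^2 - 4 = -8*m^2 - 13*m - 5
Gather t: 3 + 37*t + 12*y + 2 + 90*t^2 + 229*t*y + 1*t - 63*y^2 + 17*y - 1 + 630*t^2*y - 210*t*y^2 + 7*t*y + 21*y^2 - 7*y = t^2*(630*y + 90) + t*(-210*y^2 + 236*y + 38) - 42*y^2 + 22*y + 4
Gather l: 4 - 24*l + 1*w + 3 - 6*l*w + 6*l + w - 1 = l*(-6*w - 18) + 2*w + 6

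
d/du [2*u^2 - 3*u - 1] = 4*u - 3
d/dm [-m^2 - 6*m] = -2*m - 6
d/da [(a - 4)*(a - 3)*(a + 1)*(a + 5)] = 4*a^3 - 3*a^2 - 50*a + 37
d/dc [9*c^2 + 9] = 18*c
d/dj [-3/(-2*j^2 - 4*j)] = 3*(-j - 1)/(j^2*(j + 2)^2)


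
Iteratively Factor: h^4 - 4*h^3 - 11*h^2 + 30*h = (h)*(h^3 - 4*h^2 - 11*h + 30) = h*(h - 2)*(h^2 - 2*h - 15) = h*(h - 2)*(h + 3)*(h - 5)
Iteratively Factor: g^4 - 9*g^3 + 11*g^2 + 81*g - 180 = (g - 5)*(g^3 - 4*g^2 - 9*g + 36) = (g - 5)*(g - 4)*(g^2 - 9) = (g - 5)*(g - 4)*(g + 3)*(g - 3)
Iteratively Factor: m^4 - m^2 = (m)*(m^3 - m) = m*(m - 1)*(m^2 + m) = m^2*(m - 1)*(m + 1)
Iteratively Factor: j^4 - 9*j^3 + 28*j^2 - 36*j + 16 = (j - 2)*(j^3 - 7*j^2 + 14*j - 8) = (j - 4)*(j - 2)*(j^2 - 3*j + 2) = (j - 4)*(j - 2)^2*(j - 1)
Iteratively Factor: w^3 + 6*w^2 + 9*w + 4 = (w + 1)*(w^2 + 5*w + 4) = (w + 1)^2*(w + 4)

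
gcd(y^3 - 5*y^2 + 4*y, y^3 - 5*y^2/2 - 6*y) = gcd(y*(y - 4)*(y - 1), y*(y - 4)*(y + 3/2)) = y^2 - 4*y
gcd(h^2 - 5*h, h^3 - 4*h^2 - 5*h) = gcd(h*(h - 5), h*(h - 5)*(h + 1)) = h^2 - 5*h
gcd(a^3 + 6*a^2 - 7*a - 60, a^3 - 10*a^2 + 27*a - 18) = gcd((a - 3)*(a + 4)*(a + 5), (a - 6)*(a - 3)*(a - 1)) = a - 3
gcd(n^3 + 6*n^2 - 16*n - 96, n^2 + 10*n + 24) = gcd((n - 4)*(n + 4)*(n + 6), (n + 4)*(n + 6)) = n^2 + 10*n + 24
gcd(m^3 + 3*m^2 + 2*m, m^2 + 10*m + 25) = 1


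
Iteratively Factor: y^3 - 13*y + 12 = (y - 3)*(y^2 + 3*y - 4) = (y - 3)*(y + 4)*(y - 1)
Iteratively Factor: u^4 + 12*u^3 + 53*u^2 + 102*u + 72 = (u + 3)*(u^3 + 9*u^2 + 26*u + 24) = (u + 2)*(u + 3)*(u^2 + 7*u + 12) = (u + 2)*(u + 3)*(u + 4)*(u + 3)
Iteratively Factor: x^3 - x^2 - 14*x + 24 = (x - 2)*(x^2 + x - 12) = (x - 3)*(x - 2)*(x + 4)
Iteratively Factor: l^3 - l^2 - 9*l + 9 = (l - 1)*(l^2 - 9) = (l - 1)*(l + 3)*(l - 3)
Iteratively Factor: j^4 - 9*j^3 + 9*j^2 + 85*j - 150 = (j + 3)*(j^3 - 12*j^2 + 45*j - 50) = (j - 5)*(j + 3)*(j^2 - 7*j + 10) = (j - 5)^2*(j + 3)*(j - 2)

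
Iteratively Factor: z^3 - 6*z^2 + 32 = (z + 2)*(z^2 - 8*z + 16) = (z - 4)*(z + 2)*(z - 4)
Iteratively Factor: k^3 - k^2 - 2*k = (k - 2)*(k^2 + k) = (k - 2)*(k + 1)*(k)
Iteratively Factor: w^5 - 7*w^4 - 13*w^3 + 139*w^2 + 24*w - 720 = (w - 4)*(w^4 - 3*w^3 - 25*w^2 + 39*w + 180) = (w - 5)*(w - 4)*(w^3 + 2*w^2 - 15*w - 36) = (w - 5)*(w - 4)*(w + 3)*(w^2 - w - 12) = (w - 5)*(w - 4)*(w + 3)^2*(w - 4)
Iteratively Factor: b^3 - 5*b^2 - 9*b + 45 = (b - 5)*(b^2 - 9) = (b - 5)*(b + 3)*(b - 3)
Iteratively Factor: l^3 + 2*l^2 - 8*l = (l)*(l^2 + 2*l - 8) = l*(l + 4)*(l - 2)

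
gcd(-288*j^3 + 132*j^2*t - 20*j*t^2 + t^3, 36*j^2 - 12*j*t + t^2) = 36*j^2 - 12*j*t + t^2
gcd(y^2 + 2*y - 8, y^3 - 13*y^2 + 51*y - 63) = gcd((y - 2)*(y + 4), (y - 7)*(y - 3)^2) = 1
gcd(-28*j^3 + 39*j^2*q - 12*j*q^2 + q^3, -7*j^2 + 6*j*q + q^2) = -j + q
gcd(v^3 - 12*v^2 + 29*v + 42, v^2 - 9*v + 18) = v - 6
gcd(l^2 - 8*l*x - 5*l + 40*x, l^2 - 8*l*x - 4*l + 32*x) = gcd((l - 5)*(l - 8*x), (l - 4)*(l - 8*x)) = -l + 8*x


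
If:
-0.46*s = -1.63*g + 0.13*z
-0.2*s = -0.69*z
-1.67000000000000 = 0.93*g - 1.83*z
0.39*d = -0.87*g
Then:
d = -4.61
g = 2.07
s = 6.78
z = 1.96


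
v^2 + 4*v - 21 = (v - 3)*(v + 7)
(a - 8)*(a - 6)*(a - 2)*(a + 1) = a^4 - 15*a^3 + 60*a^2 - 20*a - 96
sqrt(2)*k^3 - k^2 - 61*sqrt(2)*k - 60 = (k - 6*sqrt(2))*(k + 5*sqrt(2))*(sqrt(2)*k + 1)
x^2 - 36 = (x - 6)*(x + 6)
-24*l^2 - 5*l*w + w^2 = (-8*l + w)*(3*l + w)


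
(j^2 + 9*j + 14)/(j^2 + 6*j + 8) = (j + 7)/(j + 4)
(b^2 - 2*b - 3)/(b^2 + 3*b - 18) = (b + 1)/(b + 6)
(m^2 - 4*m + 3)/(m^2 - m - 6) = (m - 1)/(m + 2)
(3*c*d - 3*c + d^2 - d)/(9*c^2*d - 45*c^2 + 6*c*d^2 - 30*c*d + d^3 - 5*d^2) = (d - 1)/(3*c*d - 15*c + d^2 - 5*d)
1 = 1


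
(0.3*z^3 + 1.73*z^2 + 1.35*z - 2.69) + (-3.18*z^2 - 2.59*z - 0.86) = 0.3*z^3 - 1.45*z^2 - 1.24*z - 3.55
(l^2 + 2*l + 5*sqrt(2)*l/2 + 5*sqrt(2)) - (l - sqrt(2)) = l^2 + l + 5*sqrt(2)*l/2 + 6*sqrt(2)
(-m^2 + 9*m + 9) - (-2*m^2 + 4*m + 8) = m^2 + 5*m + 1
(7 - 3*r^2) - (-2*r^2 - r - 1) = -r^2 + r + 8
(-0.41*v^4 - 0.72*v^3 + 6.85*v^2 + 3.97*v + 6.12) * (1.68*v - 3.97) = -0.6888*v^5 + 0.4181*v^4 + 14.3664*v^3 - 20.5249*v^2 - 5.4793*v - 24.2964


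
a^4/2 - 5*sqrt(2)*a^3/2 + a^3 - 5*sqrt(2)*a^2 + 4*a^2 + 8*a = a*(a/2 + 1)*(a - 4*sqrt(2))*(a - sqrt(2))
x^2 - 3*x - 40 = (x - 8)*(x + 5)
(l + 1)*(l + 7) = l^2 + 8*l + 7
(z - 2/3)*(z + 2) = z^2 + 4*z/3 - 4/3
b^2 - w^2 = (b - w)*(b + w)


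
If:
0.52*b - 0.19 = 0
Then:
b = 0.37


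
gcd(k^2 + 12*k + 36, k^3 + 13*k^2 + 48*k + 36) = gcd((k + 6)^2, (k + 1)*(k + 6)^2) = k^2 + 12*k + 36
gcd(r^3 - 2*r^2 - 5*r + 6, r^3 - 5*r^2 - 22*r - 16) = r + 2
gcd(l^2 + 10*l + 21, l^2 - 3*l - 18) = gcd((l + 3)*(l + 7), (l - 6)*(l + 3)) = l + 3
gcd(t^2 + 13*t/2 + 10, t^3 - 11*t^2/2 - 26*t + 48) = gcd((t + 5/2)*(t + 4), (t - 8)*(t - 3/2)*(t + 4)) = t + 4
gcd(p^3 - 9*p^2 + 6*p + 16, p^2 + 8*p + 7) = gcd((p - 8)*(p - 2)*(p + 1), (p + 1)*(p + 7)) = p + 1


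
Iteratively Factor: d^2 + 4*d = (d + 4)*(d)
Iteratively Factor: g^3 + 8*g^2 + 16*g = (g + 4)*(g^2 + 4*g) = (g + 4)^2*(g)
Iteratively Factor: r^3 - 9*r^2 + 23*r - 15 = (r - 1)*(r^2 - 8*r + 15) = (r - 3)*(r - 1)*(r - 5)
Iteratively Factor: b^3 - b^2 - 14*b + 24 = (b - 3)*(b^2 + 2*b - 8) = (b - 3)*(b - 2)*(b + 4)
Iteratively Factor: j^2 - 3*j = (j)*(j - 3)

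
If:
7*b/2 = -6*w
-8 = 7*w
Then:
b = 96/49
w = -8/7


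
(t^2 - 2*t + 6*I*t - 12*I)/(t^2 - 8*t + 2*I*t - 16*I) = (t^2 + t*(-2 + 6*I) - 12*I)/(t^2 + t*(-8 + 2*I) - 16*I)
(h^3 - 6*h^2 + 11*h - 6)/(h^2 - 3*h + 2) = h - 3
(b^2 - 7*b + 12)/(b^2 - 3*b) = (b - 4)/b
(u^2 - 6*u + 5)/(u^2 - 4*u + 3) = (u - 5)/(u - 3)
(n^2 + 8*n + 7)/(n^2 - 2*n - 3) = (n + 7)/(n - 3)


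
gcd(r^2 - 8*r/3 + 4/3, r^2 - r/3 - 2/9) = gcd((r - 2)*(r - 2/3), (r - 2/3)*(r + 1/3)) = r - 2/3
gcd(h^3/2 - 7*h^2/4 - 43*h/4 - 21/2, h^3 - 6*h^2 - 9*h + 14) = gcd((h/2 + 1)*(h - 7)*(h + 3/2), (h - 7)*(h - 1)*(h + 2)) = h^2 - 5*h - 14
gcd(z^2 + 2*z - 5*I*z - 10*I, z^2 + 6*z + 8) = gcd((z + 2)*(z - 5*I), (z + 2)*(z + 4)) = z + 2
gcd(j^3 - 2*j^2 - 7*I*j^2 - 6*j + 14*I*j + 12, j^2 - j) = 1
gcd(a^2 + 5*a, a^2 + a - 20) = a + 5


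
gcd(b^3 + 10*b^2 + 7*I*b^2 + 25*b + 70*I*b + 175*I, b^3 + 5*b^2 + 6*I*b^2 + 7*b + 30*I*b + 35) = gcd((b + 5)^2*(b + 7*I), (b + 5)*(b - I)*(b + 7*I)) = b^2 + b*(5 + 7*I) + 35*I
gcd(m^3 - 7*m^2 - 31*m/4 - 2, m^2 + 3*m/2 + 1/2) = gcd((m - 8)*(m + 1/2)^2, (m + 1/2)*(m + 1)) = m + 1/2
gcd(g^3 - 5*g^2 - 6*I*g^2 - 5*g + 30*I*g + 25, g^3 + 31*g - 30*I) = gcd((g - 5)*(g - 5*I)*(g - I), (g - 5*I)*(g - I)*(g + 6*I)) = g^2 - 6*I*g - 5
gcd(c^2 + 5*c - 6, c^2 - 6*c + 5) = c - 1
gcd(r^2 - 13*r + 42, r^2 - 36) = r - 6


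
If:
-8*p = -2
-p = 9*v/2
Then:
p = 1/4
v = -1/18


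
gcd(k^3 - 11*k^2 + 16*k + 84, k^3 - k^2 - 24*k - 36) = k^2 - 4*k - 12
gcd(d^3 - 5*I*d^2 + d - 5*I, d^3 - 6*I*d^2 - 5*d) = d^2 - 6*I*d - 5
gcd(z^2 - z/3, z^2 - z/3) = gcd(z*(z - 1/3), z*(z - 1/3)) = z^2 - z/3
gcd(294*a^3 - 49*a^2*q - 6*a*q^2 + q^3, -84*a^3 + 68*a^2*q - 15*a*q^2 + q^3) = 42*a^2 - 13*a*q + q^2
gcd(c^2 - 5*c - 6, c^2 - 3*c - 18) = c - 6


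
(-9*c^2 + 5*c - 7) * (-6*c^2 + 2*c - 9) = 54*c^4 - 48*c^3 + 133*c^2 - 59*c + 63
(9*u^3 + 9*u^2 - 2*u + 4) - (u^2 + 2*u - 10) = 9*u^3 + 8*u^2 - 4*u + 14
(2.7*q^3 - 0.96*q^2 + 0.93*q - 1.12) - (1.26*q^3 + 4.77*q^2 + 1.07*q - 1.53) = 1.44*q^3 - 5.73*q^2 - 0.14*q + 0.41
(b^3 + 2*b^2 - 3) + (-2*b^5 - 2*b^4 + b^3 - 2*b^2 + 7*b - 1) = -2*b^5 - 2*b^4 + 2*b^3 + 7*b - 4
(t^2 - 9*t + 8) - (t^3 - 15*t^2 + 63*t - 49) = -t^3 + 16*t^2 - 72*t + 57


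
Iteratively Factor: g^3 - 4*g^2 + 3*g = (g - 3)*(g^2 - g) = g*(g - 3)*(g - 1)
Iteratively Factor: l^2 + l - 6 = (l + 3)*(l - 2)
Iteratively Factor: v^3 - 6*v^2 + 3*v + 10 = (v - 5)*(v^2 - v - 2) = (v - 5)*(v + 1)*(v - 2)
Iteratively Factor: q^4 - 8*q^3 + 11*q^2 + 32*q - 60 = (q + 2)*(q^3 - 10*q^2 + 31*q - 30) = (q - 3)*(q + 2)*(q^2 - 7*q + 10) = (q - 5)*(q - 3)*(q + 2)*(q - 2)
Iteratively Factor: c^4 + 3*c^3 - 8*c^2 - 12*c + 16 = (c + 4)*(c^3 - c^2 - 4*c + 4) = (c - 1)*(c + 4)*(c^2 - 4) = (c - 2)*(c - 1)*(c + 4)*(c + 2)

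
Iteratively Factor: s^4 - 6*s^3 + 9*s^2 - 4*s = (s - 4)*(s^3 - 2*s^2 + s) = (s - 4)*(s - 1)*(s^2 - s) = (s - 4)*(s - 1)^2*(s)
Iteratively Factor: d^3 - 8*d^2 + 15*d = (d - 3)*(d^2 - 5*d) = (d - 5)*(d - 3)*(d)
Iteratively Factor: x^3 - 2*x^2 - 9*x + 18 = (x + 3)*(x^2 - 5*x + 6) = (x - 2)*(x + 3)*(x - 3)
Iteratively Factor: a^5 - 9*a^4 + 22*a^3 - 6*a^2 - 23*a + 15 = (a - 1)*(a^4 - 8*a^3 + 14*a^2 + 8*a - 15) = (a - 3)*(a - 1)*(a^3 - 5*a^2 - a + 5) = (a - 5)*(a - 3)*(a - 1)*(a^2 - 1) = (a - 5)*(a - 3)*(a - 1)^2*(a + 1)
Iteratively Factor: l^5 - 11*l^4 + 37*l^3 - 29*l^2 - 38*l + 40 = (l - 5)*(l^4 - 6*l^3 + 7*l^2 + 6*l - 8) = (l - 5)*(l - 4)*(l^3 - 2*l^2 - l + 2) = (l - 5)*(l - 4)*(l + 1)*(l^2 - 3*l + 2) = (l - 5)*(l - 4)*(l - 2)*(l + 1)*(l - 1)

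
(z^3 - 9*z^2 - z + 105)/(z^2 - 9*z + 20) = (z^2 - 4*z - 21)/(z - 4)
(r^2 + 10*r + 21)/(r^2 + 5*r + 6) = (r + 7)/(r + 2)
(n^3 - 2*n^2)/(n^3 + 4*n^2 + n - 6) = n^2*(n - 2)/(n^3 + 4*n^2 + n - 6)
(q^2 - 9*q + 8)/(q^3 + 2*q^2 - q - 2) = (q - 8)/(q^2 + 3*q + 2)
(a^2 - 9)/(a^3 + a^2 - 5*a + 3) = (a - 3)/(a^2 - 2*a + 1)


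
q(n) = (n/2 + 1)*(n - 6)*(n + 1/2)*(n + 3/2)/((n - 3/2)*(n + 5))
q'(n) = -(n/2 + 1)*(n - 6)*(n + 1/2)*(n + 3/2)/((n - 3/2)*(n + 5)^2) + (n/2 + 1)*(n - 6)*(n + 1/2)/((n - 3/2)*(n + 5)) + (n/2 + 1)*(n - 6)*(n + 3/2)/((n - 3/2)*(n + 5)) - (n/2 + 1)*(n - 6)*(n + 1/2)*(n + 3/2)/((n - 3/2)^2*(n + 5)) + (n/2 + 1)*(n + 1/2)*(n + 3/2)/((n - 3/2)*(n + 5)) + (n - 6)*(n + 1/2)*(n + 3/2)/(2*(n - 3/2)*(n + 5))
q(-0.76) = -0.08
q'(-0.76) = 0.14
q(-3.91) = -13.19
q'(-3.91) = 27.24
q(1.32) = 35.05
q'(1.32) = 223.93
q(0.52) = 2.63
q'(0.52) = 6.65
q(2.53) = -12.37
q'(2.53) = 7.34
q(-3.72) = -8.94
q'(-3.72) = 18.20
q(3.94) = -6.77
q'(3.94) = 2.91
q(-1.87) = 0.02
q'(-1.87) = 0.10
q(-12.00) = 115.00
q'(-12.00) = -13.89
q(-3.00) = -1.88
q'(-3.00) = 4.60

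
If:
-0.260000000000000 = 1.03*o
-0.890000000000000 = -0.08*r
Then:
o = -0.25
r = 11.12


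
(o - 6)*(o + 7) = o^2 + o - 42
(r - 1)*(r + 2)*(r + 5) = r^3 + 6*r^2 + 3*r - 10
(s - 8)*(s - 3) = s^2 - 11*s + 24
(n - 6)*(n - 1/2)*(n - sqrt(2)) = n^3 - 13*n^2/2 - sqrt(2)*n^2 + 3*n + 13*sqrt(2)*n/2 - 3*sqrt(2)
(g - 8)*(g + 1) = g^2 - 7*g - 8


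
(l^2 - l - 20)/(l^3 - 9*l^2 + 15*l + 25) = (l + 4)/(l^2 - 4*l - 5)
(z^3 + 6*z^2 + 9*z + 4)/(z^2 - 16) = (z^2 + 2*z + 1)/(z - 4)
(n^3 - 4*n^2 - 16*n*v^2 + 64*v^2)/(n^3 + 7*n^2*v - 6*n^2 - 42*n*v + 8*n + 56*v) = (n^2 - 16*v^2)/(n^2 + 7*n*v - 2*n - 14*v)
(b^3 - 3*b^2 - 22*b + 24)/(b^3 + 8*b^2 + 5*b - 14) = (b^2 - 2*b - 24)/(b^2 + 9*b + 14)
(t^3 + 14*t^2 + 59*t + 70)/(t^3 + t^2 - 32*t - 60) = (t + 7)/(t - 6)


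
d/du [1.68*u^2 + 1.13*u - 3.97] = 3.36*u + 1.13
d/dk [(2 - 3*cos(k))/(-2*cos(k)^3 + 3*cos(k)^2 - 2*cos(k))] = (12*cos(k)^3 - 21*cos(k)^2 + 12*cos(k) - 4)*sin(k)/((3*cos(k) - cos(2*k) - 3)^2*cos(k)^2)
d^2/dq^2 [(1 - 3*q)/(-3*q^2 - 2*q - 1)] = 2*(4*(3*q - 1)*(3*q + 1)^2 - 3*(9*q + 1)*(3*q^2 + 2*q + 1))/(3*q^2 + 2*q + 1)^3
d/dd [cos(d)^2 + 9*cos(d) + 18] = -(2*cos(d) + 9)*sin(d)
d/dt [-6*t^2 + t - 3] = 1 - 12*t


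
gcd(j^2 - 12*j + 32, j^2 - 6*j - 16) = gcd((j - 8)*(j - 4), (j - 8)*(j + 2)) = j - 8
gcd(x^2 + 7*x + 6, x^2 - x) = 1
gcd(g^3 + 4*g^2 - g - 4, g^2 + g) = g + 1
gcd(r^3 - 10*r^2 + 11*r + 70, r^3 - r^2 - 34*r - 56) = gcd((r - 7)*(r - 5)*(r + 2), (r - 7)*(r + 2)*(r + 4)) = r^2 - 5*r - 14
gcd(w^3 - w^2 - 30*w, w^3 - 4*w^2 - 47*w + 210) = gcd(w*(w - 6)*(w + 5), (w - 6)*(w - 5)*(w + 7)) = w - 6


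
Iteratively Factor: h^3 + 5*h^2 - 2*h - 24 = (h + 3)*(h^2 + 2*h - 8) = (h - 2)*(h + 3)*(h + 4)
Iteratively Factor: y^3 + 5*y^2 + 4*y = (y)*(y^2 + 5*y + 4) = y*(y + 1)*(y + 4)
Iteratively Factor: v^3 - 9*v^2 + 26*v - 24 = (v - 4)*(v^2 - 5*v + 6) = (v - 4)*(v - 2)*(v - 3)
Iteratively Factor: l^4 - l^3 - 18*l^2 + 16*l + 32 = (l + 4)*(l^3 - 5*l^2 + 2*l + 8) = (l - 2)*(l + 4)*(l^2 - 3*l - 4) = (l - 4)*(l - 2)*(l + 4)*(l + 1)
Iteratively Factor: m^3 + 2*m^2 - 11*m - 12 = (m - 3)*(m^2 + 5*m + 4) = (m - 3)*(m + 1)*(m + 4)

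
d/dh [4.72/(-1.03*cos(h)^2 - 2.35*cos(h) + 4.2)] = -(9.7232*cos(h) + 11.092)*sin(h)/(1.03*cos(h)^2 + 2.35*cos(h) - 4.2)^2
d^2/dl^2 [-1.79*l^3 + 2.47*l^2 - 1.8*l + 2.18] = 4.94 - 10.74*l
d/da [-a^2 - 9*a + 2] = -2*a - 9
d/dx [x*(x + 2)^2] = (x + 2)*(3*x + 2)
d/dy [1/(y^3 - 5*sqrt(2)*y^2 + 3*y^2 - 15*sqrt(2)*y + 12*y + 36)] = (-3*y^2 - 6*y + 10*sqrt(2)*y - 12 + 15*sqrt(2))/(y^3 - 5*sqrt(2)*y^2 + 3*y^2 - 15*sqrt(2)*y + 12*y + 36)^2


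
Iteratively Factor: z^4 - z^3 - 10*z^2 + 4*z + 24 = (z - 2)*(z^3 + z^2 - 8*z - 12) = (z - 2)*(z + 2)*(z^2 - z - 6) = (z - 3)*(z - 2)*(z + 2)*(z + 2)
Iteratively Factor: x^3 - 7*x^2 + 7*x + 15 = (x + 1)*(x^2 - 8*x + 15) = (x - 3)*(x + 1)*(x - 5)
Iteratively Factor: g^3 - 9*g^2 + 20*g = (g - 4)*(g^2 - 5*g) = g*(g - 4)*(g - 5)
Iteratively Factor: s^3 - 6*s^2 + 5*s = (s - 5)*(s^2 - s) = (s - 5)*(s - 1)*(s)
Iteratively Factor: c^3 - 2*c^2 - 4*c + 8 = (c + 2)*(c^2 - 4*c + 4) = (c - 2)*(c + 2)*(c - 2)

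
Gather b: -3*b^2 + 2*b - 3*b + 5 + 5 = -3*b^2 - b + 10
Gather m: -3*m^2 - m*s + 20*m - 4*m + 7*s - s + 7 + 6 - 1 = -3*m^2 + m*(16 - s) + 6*s + 12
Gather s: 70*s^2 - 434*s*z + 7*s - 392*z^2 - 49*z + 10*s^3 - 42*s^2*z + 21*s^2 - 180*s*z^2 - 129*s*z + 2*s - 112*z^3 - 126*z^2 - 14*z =10*s^3 + s^2*(91 - 42*z) + s*(-180*z^2 - 563*z + 9) - 112*z^3 - 518*z^2 - 63*z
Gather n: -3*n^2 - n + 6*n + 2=-3*n^2 + 5*n + 2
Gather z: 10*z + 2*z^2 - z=2*z^2 + 9*z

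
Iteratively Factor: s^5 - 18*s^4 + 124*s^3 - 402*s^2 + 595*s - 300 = (s - 5)*(s^4 - 13*s^3 + 59*s^2 - 107*s + 60) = (s - 5)^2*(s^3 - 8*s^2 + 19*s - 12) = (s - 5)^2*(s - 1)*(s^2 - 7*s + 12) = (s - 5)^2*(s - 3)*(s - 1)*(s - 4)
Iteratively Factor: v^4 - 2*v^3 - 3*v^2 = (v)*(v^3 - 2*v^2 - 3*v) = v*(v + 1)*(v^2 - 3*v) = v*(v - 3)*(v + 1)*(v)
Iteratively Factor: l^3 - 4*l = (l)*(l^2 - 4) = l*(l - 2)*(l + 2)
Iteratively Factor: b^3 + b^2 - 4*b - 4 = (b + 2)*(b^2 - b - 2) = (b + 1)*(b + 2)*(b - 2)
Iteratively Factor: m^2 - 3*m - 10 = (m - 5)*(m + 2)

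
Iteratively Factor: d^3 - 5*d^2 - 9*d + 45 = (d - 3)*(d^2 - 2*d - 15) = (d - 5)*(d - 3)*(d + 3)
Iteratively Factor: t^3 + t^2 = (t)*(t^2 + t) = t^2*(t + 1)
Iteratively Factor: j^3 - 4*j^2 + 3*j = (j - 1)*(j^2 - 3*j) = j*(j - 1)*(j - 3)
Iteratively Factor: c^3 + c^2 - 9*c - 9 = (c + 3)*(c^2 - 2*c - 3) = (c + 1)*(c + 3)*(c - 3)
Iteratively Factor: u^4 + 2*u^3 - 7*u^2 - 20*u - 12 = (u - 3)*(u^3 + 5*u^2 + 8*u + 4) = (u - 3)*(u + 2)*(u^2 + 3*u + 2) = (u - 3)*(u + 2)^2*(u + 1)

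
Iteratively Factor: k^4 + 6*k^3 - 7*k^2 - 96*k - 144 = (k - 4)*(k^3 + 10*k^2 + 33*k + 36) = (k - 4)*(k + 3)*(k^2 + 7*k + 12) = (k - 4)*(k + 3)*(k + 4)*(k + 3)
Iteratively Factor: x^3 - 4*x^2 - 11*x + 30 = (x - 5)*(x^2 + x - 6) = (x - 5)*(x - 2)*(x + 3)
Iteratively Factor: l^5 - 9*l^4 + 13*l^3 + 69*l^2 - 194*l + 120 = (l - 1)*(l^4 - 8*l^3 + 5*l^2 + 74*l - 120) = (l - 2)*(l - 1)*(l^3 - 6*l^2 - 7*l + 60) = (l - 5)*(l - 2)*(l - 1)*(l^2 - l - 12) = (l - 5)*(l - 4)*(l - 2)*(l - 1)*(l + 3)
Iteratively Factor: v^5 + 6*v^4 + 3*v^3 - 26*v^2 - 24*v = (v - 2)*(v^4 + 8*v^3 + 19*v^2 + 12*v) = (v - 2)*(v + 1)*(v^3 + 7*v^2 + 12*v) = (v - 2)*(v + 1)*(v + 3)*(v^2 + 4*v) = (v - 2)*(v + 1)*(v + 3)*(v + 4)*(v)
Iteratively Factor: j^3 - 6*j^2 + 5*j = (j)*(j^2 - 6*j + 5) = j*(j - 5)*(j - 1)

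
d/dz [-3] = 0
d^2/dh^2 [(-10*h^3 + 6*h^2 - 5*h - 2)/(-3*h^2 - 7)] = 6*(-55*h^3 + 144*h^2 + 385*h - 112)/(27*h^6 + 189*h^4 + 441*h^2 + 343)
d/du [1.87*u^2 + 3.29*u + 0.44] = 3.74*u + 3.29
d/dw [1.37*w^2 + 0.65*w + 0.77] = 2.74*w + 0.65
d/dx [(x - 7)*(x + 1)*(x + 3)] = 3*x^2 - 6*x - 25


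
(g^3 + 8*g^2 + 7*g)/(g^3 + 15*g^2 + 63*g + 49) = g/(g + 7)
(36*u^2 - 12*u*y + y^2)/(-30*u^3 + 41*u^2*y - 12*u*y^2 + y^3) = (-6*u + y)/(5*u^2 - 6*u*y + y^2)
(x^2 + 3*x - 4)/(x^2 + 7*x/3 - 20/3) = 3*(x - 1)/(3*x - 5)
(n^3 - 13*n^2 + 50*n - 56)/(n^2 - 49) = (n^2 - 6*n + 8)/(n + 7)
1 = 1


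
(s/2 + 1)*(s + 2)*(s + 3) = s^3/2 + 7*s^2/2 + 8*s + 6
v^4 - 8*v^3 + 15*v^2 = v^2*(v - 5)*(v - 3)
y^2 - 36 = (y - 6)*(y + 6)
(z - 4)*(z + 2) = z^2 - 2*z - 8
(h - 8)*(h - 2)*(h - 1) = h^3 - 11*h^2 + 26*h - 16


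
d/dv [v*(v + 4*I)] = 2*v + 4*I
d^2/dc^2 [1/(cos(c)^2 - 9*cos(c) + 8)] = (-4*sin(c)^4 + 51*sin(c)^2 - 423*cos(c)/4 + 27*cos(3*c)/4 + 99)/((cos(c) - 8)^3*(cos(c) - 1)^3)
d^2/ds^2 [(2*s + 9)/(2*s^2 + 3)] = 4*(4*s^3 + 54*s^2 - 18*s - 27)/(8*s^6 + 36*s^4 + 54*s^2 + 27)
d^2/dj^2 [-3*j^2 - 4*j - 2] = -6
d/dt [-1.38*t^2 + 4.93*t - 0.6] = 4.93 - 2.76*t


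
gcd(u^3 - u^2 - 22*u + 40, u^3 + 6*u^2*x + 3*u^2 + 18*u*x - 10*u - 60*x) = u^2 + 3*u - 10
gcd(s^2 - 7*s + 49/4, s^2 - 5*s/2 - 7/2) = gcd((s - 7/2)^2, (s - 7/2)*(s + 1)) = s - 7/2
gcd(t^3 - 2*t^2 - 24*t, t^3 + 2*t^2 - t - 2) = 1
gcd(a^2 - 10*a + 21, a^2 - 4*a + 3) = a - 3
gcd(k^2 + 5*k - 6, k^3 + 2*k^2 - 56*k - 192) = k + 6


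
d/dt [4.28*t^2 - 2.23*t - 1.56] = 8.56*t - 2.23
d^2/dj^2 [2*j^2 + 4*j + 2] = 4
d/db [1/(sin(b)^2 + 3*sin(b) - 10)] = -(2*sin(b) + 3)*cos(b)/(sin(b)^2 + 3*sin(b) - 10)^2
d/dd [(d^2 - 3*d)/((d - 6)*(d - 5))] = 2*(-4*d^2 + 30*d - 45)/(d^4 - 22*d^3 + 181*d^2 - 660*d + 900)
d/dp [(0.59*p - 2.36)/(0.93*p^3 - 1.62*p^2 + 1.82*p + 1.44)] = (-1.0974*p^3 + 7.5402*p^2 - 7.6464*p + 5.1448)/(0.8649*p^6 - 3.0132*p^5 + 6.0096*p^4 - 3.2184*p^3 - 1.3532*p^2 + 5.2416*p + 2.0736)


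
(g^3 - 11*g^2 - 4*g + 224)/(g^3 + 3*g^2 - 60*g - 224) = (g - 7)/(g + 7)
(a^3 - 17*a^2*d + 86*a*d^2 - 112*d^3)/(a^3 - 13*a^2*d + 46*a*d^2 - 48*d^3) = (a - 7*d)/(a - 3*d)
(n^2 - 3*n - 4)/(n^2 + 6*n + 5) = (n - 4)/(n + 5)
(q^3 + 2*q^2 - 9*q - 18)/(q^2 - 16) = (q^3 + 2*q^2 - 9*q - 18)/(q^2 - 16)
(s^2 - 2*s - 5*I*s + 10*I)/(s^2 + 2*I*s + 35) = (s - 2)/(s + 7*I)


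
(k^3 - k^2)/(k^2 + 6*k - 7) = k^2/(k + 7)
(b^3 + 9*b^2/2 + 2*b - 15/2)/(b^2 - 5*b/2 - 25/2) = (b^2 + 2*b - 3)/(b - 5)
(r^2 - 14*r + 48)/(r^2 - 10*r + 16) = (r - 6)/(r - 2)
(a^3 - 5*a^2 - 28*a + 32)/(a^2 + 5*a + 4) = (a^2 - 9*a + 8)/(a + 1)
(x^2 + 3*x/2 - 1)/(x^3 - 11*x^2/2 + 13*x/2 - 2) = (x + 2)/(x^2 - 5*x + 4)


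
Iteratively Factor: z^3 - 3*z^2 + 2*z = (z)*(z^2 - 3*z + 2) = z*(z - 1)*(z - 2)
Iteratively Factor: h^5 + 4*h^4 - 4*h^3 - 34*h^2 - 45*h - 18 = (h + 3)*(h^4 + h^3 - 7*h^2 - 13*h - 6) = (h + 1)*(h + 3)*(h^3 - 7*h - 6) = (h + 1)*(h + 2)*(h + 3)*(h^2 - 2*h - 3) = (h - 3)*(h + 1)*(h + 2)*(h + 3)*(h + 1)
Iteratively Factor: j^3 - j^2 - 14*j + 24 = (j - 2)*(j^2 + j - 12) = (j - 2)*(j + 4)*(j - 3)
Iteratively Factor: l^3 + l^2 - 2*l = (l)*(l^2 + l - 2) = l*(l - 1)*(l + 2)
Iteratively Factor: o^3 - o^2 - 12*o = (o - 4)*(o^2 + 3*o) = (o - 4)*(o + 3)*(o)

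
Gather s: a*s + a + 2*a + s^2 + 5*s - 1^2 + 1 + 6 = 3*a + s^2 + s*(a + 5) + 6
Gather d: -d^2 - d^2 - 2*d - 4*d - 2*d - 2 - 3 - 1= -2*d^2 - 8*d - 6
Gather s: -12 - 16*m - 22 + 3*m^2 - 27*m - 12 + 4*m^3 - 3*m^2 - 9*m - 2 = 4*m^3 - 52*m - 48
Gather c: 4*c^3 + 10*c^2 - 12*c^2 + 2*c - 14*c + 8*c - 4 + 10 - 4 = 4*c^3 - 2*c^2 - 4*c + 2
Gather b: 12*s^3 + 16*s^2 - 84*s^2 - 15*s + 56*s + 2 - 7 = 12*s^3 - 68*s^2 + 41*s - 5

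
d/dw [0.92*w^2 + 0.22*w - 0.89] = 1.84*w + 0.22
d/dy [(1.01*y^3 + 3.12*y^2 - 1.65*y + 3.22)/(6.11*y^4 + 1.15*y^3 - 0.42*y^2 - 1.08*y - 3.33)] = (-6.1711*y^6 - 38.1264*y^5 + 26.2323*y^4 - 77.0834*y^3 - 25.2615*y^2 - 18.0744*y + 8.9721)/(37.3321*y^8 + 14.053*y^7 - 3.8099*y^6 - 14.1636*y^5 - 43.0002*y^4 - 6.7518*y^3 + 3.9636*y^2 + 7.1928*y + 11.0889)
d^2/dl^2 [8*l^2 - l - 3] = 16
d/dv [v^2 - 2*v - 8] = 2*v - 2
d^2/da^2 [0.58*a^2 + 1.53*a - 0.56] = 1.16000000000000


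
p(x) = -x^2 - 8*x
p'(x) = -2*x - 8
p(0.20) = -1.64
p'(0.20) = -8.40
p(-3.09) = 15.17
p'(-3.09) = -1.82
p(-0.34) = 2.60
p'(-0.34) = -7.32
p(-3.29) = 15.50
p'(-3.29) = -1.42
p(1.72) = -16.72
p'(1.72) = -11.44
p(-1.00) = 7.00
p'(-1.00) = -6.00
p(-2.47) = 13.66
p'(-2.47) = -3.06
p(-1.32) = 8.82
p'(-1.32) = -5.36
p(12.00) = -240.00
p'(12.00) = -32.00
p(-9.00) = -9.00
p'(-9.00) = 10.00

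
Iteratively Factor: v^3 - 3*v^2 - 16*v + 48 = (v + 4)*(v^2 - 7*v + 12) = (v - 3)*(v + 4)*(v - 4)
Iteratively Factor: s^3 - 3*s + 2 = (s - 1)*(s^2 + s - 2) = (s - 1)*(s + 2)*(s - 1)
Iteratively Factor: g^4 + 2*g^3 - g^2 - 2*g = (g + 2)*(g^3 - g) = (g - 1)*(g + 2)*(g^2 + g) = g*(g - 1)*(g + 2)*(g + 1)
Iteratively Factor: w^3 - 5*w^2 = (w - 5)*(w^2) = w*(w - 5)*(w)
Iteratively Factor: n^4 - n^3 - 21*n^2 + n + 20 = (n + 4)*(n^3 - 5*n^2 - n + 5) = (n - 1)*(n + 4)*(n^2 - 4*n - 5) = (n - 1)*(n + 1)*(n + 4)*(n - 5)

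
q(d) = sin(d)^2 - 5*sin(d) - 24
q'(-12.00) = -3.31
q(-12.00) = -26.39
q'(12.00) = -5.12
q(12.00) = -21.03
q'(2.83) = 4.18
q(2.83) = -25.44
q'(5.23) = -3.33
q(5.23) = -18.90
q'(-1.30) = -1.85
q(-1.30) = -18.25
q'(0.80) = -2.48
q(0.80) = -27.07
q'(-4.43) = 0.86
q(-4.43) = -27.88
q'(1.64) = 0.21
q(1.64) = -27.99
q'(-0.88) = -4.17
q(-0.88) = -19.55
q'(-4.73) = -0.05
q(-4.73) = -28.00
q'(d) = 2*sin(d)*cos(d) - 5*cos(d)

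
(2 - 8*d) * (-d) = 8*d^2 - 2*d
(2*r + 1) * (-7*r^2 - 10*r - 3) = -14*r^3 - 27*r^2 - 16*r - 3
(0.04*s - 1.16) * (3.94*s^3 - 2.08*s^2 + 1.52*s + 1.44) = 0.1576*s^4 - 4.6536*s^3 + 2.4736*s^2 - 1.7056*s - 1.6704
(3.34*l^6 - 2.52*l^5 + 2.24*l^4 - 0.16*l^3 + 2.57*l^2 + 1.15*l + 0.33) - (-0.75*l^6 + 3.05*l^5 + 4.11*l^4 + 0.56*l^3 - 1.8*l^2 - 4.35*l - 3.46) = 4.09*l^6 - 5.57*l^5 - 1.87*l^4 - 0.72*l^3 + 4.37*l^2 + 5.5*l + 3.79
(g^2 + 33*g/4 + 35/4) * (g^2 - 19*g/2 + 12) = g^4 - 5*g^3/4 - 461*g^2/8 + 127*g/8 + 105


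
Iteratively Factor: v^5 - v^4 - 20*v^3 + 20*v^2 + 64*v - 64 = (v + 2)*(v^4 - 3*v^3 - 14*v^2 + 48*v - 32) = (v - 4)*(v + 2)*(v^3 + v^2 - 10*v + 8) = (v - 4)*(v - 2)*(v + 2)*(v^2 + 3*v - 4) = (v - 4)*(v - 2)*(v - 1)*(v + 2)*(v + 4)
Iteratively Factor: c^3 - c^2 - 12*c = (c + 3)*(c^2 - 4*c) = (c - 4)*(c + 3)*(c)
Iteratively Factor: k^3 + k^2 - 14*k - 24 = (k + 2)*(k^2 - k - 12) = (k - 4)*(k + 2)*(k + 3)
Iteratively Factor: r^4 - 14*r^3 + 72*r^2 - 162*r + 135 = (r - 5)*(r^3 - 9*r^2 + 27*r - 27) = (r - 5)*(r - 3)*(r^2 - 6*r + 9) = (r - 5)*(r - 3)^2*(r - 3)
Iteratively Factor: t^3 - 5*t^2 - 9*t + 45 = (t - 5)*(t^2 - 9) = (t - 5)*(t - 3)*(t + 3)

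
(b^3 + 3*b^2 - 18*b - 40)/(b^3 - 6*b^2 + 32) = (b + 5)/(b - 4)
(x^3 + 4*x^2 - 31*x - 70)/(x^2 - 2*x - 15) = (x^2 + 9*x + 14)/(x + 3)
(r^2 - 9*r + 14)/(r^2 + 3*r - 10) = (r - 7)/(r + 5)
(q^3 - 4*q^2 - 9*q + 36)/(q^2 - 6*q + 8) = (q^2 - 9)/(q - 2)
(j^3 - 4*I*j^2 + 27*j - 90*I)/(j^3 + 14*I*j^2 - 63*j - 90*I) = (j^2 - 9*I*j - 18)/(j^2 + 9*I*j - 18)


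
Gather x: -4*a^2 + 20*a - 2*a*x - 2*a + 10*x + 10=-4*a^2 + 18*a + x*(10 - 2*a) + 10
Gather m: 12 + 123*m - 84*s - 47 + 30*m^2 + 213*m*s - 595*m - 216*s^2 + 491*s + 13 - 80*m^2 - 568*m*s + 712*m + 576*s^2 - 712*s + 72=-50*m^2 + m*(240 - 355*s) + 360*s^2 - 305*s + 50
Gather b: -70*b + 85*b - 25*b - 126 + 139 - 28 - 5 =-10*b - 20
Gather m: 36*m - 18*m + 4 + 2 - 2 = 18*m + 4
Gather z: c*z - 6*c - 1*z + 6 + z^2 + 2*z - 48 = -6*c + z^2 + z*(c + 1) - 42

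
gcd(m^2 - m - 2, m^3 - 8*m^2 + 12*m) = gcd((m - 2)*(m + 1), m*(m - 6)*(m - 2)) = m - 2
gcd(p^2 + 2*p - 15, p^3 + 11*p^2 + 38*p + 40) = p + 5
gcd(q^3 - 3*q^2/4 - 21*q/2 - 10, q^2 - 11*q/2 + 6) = q - 4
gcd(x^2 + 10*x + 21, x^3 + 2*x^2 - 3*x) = x + 3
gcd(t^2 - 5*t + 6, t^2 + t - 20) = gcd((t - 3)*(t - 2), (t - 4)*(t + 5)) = 1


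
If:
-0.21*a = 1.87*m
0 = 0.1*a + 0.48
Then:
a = -4.80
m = 0.54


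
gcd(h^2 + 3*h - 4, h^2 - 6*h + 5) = h - 1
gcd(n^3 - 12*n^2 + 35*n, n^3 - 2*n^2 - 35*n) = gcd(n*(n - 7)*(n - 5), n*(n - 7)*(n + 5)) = n^2 - 7*n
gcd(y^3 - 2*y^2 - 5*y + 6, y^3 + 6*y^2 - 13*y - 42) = y^2 - y - 6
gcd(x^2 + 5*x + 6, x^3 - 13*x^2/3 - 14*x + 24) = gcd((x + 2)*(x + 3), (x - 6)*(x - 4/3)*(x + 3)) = x + 3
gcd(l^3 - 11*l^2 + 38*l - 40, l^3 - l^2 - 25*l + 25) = l - 5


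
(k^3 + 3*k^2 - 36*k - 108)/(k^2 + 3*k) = k - 36/k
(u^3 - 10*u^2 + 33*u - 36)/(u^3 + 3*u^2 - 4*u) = (u^3 - 10*u^2 + 33*u - 36)/(u*(u^2 + 3*u - 4))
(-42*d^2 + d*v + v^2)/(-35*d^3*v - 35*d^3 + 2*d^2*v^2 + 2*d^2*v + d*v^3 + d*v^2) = (-6*d + v)/(d*(-5*d*v - 5*d + v^2 + v))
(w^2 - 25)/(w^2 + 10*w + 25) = (w - 5)/(w + 5)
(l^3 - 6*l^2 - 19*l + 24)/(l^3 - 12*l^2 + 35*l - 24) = (l + 3)/(l - 3)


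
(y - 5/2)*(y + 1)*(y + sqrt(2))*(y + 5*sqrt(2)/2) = y^4 - 3*y^3/2 + 7*sqrt(2)*y^3/2 - 21*sqrt(2)*y^2/4 + 5*y^2/2 - 35*sqrt(2)*y/4 - 15*y/2 - 25/2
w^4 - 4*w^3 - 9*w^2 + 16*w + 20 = (w - 5)*(w - 2)*(w + 1)*(w + 2)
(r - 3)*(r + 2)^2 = r^3 + r^2 - 8*r - 12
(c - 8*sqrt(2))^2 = c^2 - 16*sqrt(2)*c + 128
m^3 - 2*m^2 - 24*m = m*(m - 6)*(m + 4)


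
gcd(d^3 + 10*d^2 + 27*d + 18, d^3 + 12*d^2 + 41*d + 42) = d + 3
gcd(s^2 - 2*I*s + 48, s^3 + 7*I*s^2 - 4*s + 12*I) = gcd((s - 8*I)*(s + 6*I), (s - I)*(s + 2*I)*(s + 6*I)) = s + 6*I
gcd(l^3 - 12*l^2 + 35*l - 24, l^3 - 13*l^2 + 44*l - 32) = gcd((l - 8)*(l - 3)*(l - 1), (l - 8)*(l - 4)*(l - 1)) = l^2 - 9*l + 8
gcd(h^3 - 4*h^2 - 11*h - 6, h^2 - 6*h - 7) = h + 1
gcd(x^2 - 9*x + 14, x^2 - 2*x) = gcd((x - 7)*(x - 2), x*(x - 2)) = x - 2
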